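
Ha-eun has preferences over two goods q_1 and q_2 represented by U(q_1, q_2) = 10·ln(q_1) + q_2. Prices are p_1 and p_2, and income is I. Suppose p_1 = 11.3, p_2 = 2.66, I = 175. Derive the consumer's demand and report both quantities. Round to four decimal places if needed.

Set MRS = p_1/p_2: (10/q_1)/1 = p_1/p_2.
So q_1*(p_1,p_2) = 10·p_2/p_1, independent of income; and q_2* = (I − 10·p_2)/p_2.
At the given prices: q_1* = 10·2.66/11.3 = 2.354, and q_2* = 55.7895.

q_1* = 2.354, q_2* = 55.7895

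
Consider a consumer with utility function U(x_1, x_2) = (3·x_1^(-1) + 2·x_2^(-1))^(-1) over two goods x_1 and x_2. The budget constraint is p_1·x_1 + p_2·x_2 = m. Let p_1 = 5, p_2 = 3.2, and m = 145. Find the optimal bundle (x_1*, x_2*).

MRS = MU_x_1/MU_x_2 = (3/2)·(x_2/x_1)^(2). Set equal to p_1/p_2.
Hence x_2/x_1 = ((2/3)·p_1/p_2)^(1/(2)), i.e. raised to the 0.5 power.
Substitute x_2 = (x_2/x_1)·x_1 into the budget: x_1* = m/(p_1 + p_2·(x_2/x_1)).
Numerically x_2/x_1 = 1.020621, so x_1* = 145/(5 + 3.2·1.020621) = 17.5418 and x_2* = 1.020621·17.5418 = 17.9035.

x_1* = 17.5418, x_2* = 17.9035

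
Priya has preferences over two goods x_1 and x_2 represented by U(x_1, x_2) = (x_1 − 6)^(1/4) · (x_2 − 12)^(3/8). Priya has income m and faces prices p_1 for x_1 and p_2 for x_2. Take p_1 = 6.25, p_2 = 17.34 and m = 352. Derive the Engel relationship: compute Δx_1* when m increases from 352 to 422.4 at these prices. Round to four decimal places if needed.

Substituting into the budget: x_1* = 6 + 0.4·(m − 6·p_1 − 12·p_2)/p_1, and x_2* = 12 + 0.6·(…)/p_2.
Discretionary income = 352 − 6·6.25 − 12·17.34 = 106.42; x_1* = 6 + 0.4·106.42/6.25 = 12.8109.
At m' = 422.4: x_1* = 17.3165. Change: 17.3165 − 12.8109 = 4.5056.

Δx_1* = 4.5056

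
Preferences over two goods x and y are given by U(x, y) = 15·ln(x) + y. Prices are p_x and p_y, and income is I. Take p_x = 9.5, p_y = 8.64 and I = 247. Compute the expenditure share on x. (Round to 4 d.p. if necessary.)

share on x = 0.5247

Set MRS = p_x/p_y: (15/x)/1 = p_x/p_y.
So x*(p_x,p_y) = 15·p_y/p_x, independent of income; and y* = (I − 15·p_y)/p_y.
At the given prices: x* = 15·8.64/9.5 = 13.6421, and y* = 13.588.
Expenditure on x: 9.5·13.6421 = 129.6; share = 0.5247.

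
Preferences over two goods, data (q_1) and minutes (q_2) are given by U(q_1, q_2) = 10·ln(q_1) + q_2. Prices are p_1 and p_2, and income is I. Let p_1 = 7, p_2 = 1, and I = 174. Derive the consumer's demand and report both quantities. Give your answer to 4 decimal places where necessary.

Set MRS = p_1/p_2: (10/q_1)/1 = p_1/p_2.
So q_1*(p_1,p_2) = 10·p_2/p_1, independent of income; and q_2* = (I − 10·p_2)/p_2.
At the given prices: q_1* = 10·1/7 = 1.4286, and q_2* = 164.

q_1* = 1.4286, q_2* = 164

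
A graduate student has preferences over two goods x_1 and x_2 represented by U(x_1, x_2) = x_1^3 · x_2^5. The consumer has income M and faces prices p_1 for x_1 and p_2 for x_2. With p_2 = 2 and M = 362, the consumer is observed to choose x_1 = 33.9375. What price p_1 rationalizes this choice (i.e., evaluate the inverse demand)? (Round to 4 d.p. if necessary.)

The MRS is (3/5)·x_2/x_1. Set MRS = p_1/p_2.
So 3·p_2·x_2 = 5·p_1·x_1; combined with the budget, a share 0.375 of income goes to x_1.
Demand: x_1*(p_1,p_2,M) = 0.375·M/p_1 and x_2* = 0.625·M/p_2.
Set x_1* = 33.9375 in the demand function and solve for p_1: p_1 = 4.

p_1 = 4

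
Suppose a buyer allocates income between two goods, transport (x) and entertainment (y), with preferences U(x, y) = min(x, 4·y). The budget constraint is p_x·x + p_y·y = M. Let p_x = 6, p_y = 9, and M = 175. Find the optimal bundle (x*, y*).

x* = 21.2121, y* = 5.303

Demand: x*(p_x,p_y,M) = 4·M/(4·p_x + p_y), y* = M/(4·p_x + p_y).
Here 4·6 + 9 = 33, giving x* = 21.2121 and y* = 5.303.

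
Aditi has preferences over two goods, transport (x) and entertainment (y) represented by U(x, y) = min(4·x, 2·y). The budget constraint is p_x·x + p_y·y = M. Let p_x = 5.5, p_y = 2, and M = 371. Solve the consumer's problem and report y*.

y* = 78.1053

With perfect complements, no substitution: consume in ratio x:y = 2:4.
Budget: p_x·x + p_y·2·x = M, so (2·p_x + 4·p_y)·x = 2·M.
Demand: x*(p_x,p_y,M) = 2·M/(2·p_x + 4·p_y), y* = 4·M/(2·p_x + 4·p_y).
Here 2·5.5 + 4·2 = 19, giving y* = 78.1053.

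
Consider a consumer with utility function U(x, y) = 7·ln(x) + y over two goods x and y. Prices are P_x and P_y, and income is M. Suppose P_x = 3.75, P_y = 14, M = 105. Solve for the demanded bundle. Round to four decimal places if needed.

MU_x = 7/x, MU_y = 1. Tangency: 7/x = P_x/P_y.
So x*(P_x,P_y) = 7·P_y/P_x, independent of income; and y* = (M − 7·P_y)/P_y.
At the given prices: x* = 7·14/3.75 = 26.1333, and y* = 0.5.

x* = 26.1333, y* = 0.5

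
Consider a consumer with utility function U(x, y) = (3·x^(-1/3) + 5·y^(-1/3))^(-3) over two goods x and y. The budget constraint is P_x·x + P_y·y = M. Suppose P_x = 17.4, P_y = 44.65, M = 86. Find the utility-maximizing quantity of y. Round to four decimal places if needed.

MU_x ∝ 3·x^(-4/3), MU_y ∝ 5·y^(-4/3), so MRS = (3/5)·(y/x)^(4/3) = P_x/P_y.
Solve for the ratio: y/x = [(5/3)·P_x/P_y]^(0.75).
With the ratio pinned down, the budget gives x* = M/(P_x + P_y·(y/x)) and y* = (y/x)·x*.
Numerically y/x = 0.72349, so x* = 86/(17.4 + 44.65·0.72349) = 1.7302 and y* = 0.72349·1.7302 = 1.2518.

y* = 1.2518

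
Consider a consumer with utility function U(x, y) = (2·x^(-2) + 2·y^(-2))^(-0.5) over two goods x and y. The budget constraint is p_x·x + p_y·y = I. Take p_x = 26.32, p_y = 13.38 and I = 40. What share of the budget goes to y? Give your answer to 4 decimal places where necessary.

share on y = 0.3891

Substitute y = (y/x)·x into the budget: x* = I/(p_x + p_y·(y/x)).
Numerically y/x = 1.252977, so x* = 40/(26.32 + 13.38·1.252977) = 0.9284 and y* = 1.252977·0.9284 = 1.1633.
Expenditure on y: 13.38·1.1633 = 15.5645; share = 0.3891.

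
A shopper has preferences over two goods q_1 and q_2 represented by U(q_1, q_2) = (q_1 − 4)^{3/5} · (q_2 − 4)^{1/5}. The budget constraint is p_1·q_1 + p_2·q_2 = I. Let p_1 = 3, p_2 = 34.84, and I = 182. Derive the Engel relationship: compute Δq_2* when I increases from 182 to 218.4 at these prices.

This is Cobb-Douglas in (q_1−4, q_2−4): tangency gives 0.6·p_2·(q_2−4) = 0.2·p_1·(q_1−4).
Substituting into the budget: q_1* = 4 + 0.75·(I − 4·p_1 − 4·p_2)/p_1, and q_2* = 4 + 0.25·(…)/p_2.
Discretionary income = 182 − 4·3 − 4·34.84 = 30.64; q_2* = 4 + 0.25·30.64/34.84 = 4.2199.
At I' = 218.4: q_2* = 4.4811. Change: 4.4811 − 4.2199 = 0.2612.

Δq_2* = 0.2612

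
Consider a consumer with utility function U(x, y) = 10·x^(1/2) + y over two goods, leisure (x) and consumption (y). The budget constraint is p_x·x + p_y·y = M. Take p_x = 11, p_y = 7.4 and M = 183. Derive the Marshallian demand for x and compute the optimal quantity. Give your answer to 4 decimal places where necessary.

Solve: √x = 5·p_y/p_x, so x*(p_x,p_y) = (5·p_y/p_x)², and y* = (M − p_x·x*)/p_y.
Plugging in: x* = (5·7.4/11)² = 11.314.

x* = 11.314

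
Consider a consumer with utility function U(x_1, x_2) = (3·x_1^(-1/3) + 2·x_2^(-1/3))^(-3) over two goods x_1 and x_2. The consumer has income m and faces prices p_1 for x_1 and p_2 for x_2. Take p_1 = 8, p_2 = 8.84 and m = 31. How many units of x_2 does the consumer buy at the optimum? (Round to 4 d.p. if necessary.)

x_2* = 1.5103

From the CES first-order condition, (3/2)·(x_2/x_1)^(4/3) = p_1/p_2.
Solve for the ratio: x_2/x_1 = [(2/3)·p_1/p_2]^(0.75).
Substitute x_2 = (x_2/x_1)·x_1 into the budget: x_1* = m/(p_1 + p_2·(x_2/x_1)).
Numerically x_2/x_1 = 0.684557, so x_1* = 31/(8 + 8.84·0.684557) = 2.2062 and x_2* = 0.684557·2.2062 = 1.5103.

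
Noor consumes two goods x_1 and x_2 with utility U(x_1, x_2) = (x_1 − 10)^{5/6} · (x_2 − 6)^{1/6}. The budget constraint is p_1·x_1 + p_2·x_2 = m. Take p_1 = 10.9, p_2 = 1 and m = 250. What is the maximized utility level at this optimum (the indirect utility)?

Let x_1' = x_1−10, x_2' = x_2−6. MRS = 5·x_2'/x_1' = p_1/p_2.
After buying the subsistence bundle (10, 6), a share 5/6 of the remaining income goes to x_1: x_1* = 10 + 5/6·(m − 10p_1 − 6p_2)/p_1.
Discretionary income = 250 − 10·10.9 − 6·1 = 135; x_1* = 10 + 5/6·135/10.9 = 20.3211; x_2* = 6 + 1/6·135/1 = 28.5.
Utility at the optimum: U(20.3211, 28.5) = 11.7526.

V = 11.7526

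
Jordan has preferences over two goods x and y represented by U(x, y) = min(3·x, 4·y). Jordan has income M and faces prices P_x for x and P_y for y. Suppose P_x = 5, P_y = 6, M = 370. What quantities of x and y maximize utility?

With perfect complements, no substitution: consume in ratio x:y = 4:3.
Budget: P_x·x + P_y·(3/4)·x = M, so (4·P_x + 3·P_y)·x = 4·M.
Demand: x*(P_x,P_y,M) = 4·M/(4·P_x + 3·P_y), y* = 3·M/(4·P_x + 3·P_y).
Here 4·5 + 3·6 = 38, giving x* = 38.9474 and y* = 29.2105.

x* = 38.9474, y* = 29.2105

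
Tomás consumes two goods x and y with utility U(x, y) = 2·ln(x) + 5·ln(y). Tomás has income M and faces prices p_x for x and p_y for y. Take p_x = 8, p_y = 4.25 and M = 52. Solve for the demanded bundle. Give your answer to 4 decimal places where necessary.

x* = 1.8571, y* = 8.7395

Tangency: MRS = (2/5)·y/x = p_x/p_y.
Rearranging, p_y·y = (5/2)·p_x·x. Substituting into the budget gives p_x·x·(1 + (5/2)) = M.
Demand: x*(p_x,p_y,M) = 2/7·M/p_x and y* = 5/7·M/p_y.
At p_x=8, p_y=4.25, M=52: x* = 2/7·52/8 = 1.8571, y* = 8.7395.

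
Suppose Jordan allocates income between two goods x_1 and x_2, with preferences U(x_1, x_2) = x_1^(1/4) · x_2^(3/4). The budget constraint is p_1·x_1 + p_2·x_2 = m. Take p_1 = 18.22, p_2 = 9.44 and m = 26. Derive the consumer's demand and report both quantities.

x_1* = 0.3568, x_2* = 2.0657

Tangency: MRS = (1/3)·x_2/x_1 = p_1/p_2.
So 0.25·p_2·x_2 = 0.75·p_1·x_1; combined with the budget, a share 0.25 of income goes to x_1.
Demand: x_1*(p_1,p_2,m) = 0.25·m/p_1 and x_2* = 0.75·m/p_2.
At p_1=18.22, p_2=9.44, m=26: x_1* = 0.25·26/18.22 = 0.3568, x_2* = 2.0657.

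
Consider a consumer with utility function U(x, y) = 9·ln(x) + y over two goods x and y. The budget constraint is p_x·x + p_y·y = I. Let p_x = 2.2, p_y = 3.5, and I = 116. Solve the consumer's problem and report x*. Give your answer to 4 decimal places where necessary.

At the given prices: x* = 9·3.5/2.2 = 14.3182.

x* = 14.3182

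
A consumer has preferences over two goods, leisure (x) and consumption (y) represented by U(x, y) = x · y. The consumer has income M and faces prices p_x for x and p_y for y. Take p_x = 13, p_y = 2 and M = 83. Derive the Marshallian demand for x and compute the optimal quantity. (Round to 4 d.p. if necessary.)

MU_x/MU_y = (y)/(x); tangency sets this equal to p_x/p_y.
So p_y·y = p_x·x; combined with the budget, a share 0.5 of income goes to x.
Demand: x*(p_x,p_y,M) = 0.5·M/p_x and y* = 0.5·M/p_y.
At p_x=13, p_y=2, M=83: x* = 0.5·83/13 = 3.1923.

x* = 3.1923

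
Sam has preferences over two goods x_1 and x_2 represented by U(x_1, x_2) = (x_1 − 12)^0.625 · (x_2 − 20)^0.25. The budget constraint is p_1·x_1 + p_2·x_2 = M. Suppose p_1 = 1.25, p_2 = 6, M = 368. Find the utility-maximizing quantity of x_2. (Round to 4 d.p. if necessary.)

This is Cobb-Douglas in (x_1−12, x_2−20): tangency gives 0.625·p_2·(x_2−20) = 0.25·p_1·(x_1−12).
After buying the subsistence bundle (12, 20), a share 5/7 of the remaining income goes to x_1: x_1* = 12 + 5/7·(M − 12p_1 − 20p_2)/p_1.
Discretionary income = 368 − 12·1.25 − 20·6 = 233; x_2* = 20 + 2/7·233/6 = 31.0952.

x_2* = 31.0952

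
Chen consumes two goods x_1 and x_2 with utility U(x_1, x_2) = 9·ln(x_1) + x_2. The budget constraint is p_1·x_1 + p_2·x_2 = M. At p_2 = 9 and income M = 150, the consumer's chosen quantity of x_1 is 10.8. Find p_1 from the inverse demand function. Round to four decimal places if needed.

MU_x_1 = 9/x_1, MU_x_2 = 1. Tangency: 9/x_1 = p_1/p_2.
So x_1*(p_1,p_2) = 9·p_2/p_1, independent of income; and x_2* = (M − 9·p_2)/p_2.
Set x_1* = 10.8 in the demand function and solve for p_1: p_1 = 7.5.

p_1 = 7.5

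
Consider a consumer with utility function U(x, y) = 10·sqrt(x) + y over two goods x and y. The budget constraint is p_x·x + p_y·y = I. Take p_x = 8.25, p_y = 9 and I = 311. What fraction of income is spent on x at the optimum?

MU_x = 5/√x, MU_y = 1. Tangency: 5/√x = p_x/p_y.
Solve: √x = 5·p_y/p_x, so x*(p_x,p_y) = (5·p_y/p_x)², and y* = (I − p_x·x*)/p_y.
Plugging in: x* = (5·9/8.25)² = 29.7521, y* = 7.2828.
Expenditure on x: 8.25·29.7521 = 245.4545; share = 0.7892.

share on x = 0.7892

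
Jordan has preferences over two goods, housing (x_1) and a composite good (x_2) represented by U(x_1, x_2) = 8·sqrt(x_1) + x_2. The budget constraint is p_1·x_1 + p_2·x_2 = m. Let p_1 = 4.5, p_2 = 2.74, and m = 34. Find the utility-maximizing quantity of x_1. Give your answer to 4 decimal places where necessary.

Utility is quasi-linear in x_2; the FOC for x_1 is 4/√x_1 = p_1/p_2.
Solve: √x_1 = 4·p_2/p_1, so x_1*(p_1,p_2) = (4·p_2/p_1)², and x_2* = (m − p_1·x_1*)/p_2.
Plugging in: x_1* = (4·2.74/4.5)² = 5.9319.

x_1* = 5.9319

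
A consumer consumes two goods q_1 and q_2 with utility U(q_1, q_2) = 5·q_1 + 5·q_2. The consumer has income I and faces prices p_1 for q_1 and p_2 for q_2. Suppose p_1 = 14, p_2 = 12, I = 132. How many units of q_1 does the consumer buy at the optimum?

Perfect substitutes: compare marginal utility per dollar. 5/p_1 vs 5/p_2 → 0.3571 vs 0.4167.
q_2 gives more utility per dollar, so spend all income on q_2: q_2* = I/p_2, q_1* = 0.
Numerically: q_1* = 0, q_2* = 11.

q_1* = 0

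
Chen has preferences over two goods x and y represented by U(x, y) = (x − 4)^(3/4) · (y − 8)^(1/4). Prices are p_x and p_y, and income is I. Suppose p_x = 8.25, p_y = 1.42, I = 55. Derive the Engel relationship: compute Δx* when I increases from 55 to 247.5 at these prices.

Let x' = x−4, y' = y−8. MRS = 3·y'/x' = p_x/p_y.
After buying the subsistence bundle (4, 8), a share 0.75 of the remaining income goes to x: x* = 4 + 0.75·(I − 4p_x − 8p_y)/p_x.
Discretionary income = 55 − 4·8.25 − 8·1.42 = 10.64; x* = 4 + 0.75·10.64/8.25 = 4.9673.
At I' = 247.5: x* = 22.4673. Change: 22.4673 − 4.9673 = 17.5.

Δx* = 17.5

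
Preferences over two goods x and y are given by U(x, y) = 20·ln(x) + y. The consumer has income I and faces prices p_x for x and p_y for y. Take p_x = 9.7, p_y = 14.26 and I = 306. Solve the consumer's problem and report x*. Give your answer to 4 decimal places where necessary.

x* = 29.4021

Set MRS = p_x/p_y: (20/x)/1 = p_x/p_y.
So x*(p_x,p_y) = 20·p_y/p_x, independent of income; and y* = (I − 20·p_y)/p_y.
At the given prices: x* = 20·14.26/9.7 = 29.4021.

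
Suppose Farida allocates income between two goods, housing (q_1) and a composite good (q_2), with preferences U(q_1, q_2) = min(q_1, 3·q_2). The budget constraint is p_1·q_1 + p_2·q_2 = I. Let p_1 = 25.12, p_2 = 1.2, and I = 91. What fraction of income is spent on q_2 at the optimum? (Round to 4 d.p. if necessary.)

share on q_2 = 0.0157

With perfect complements, no substitution: consume in ratio q_1:q_2 = 3:1.
Budget: p_1·q_1 + p_2·(1/3)·q_1 = I, so (3·p_1 + p_2)·q_1 = 3·I.
Demand: q_1*(p_1,p_2,I) = 3·I/(3·p_1 + p_2), q_2* = I/(3·p_1 + p_2).
Here 3·25.12 + 1.2 = 76.56, giving q_1* = 3.5658 and q_2* = 1.1886.
Expenditure on q_2: 1.2·1.1886 = 1.4263; share = 0.0157.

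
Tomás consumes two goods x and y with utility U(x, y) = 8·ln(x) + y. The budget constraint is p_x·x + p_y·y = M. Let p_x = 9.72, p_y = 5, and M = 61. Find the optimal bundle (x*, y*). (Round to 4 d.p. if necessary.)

Set MRS = p_x/p_y: (8/x)/1 = p_x/p_y.
So x*(p_x,p_y) = 8·p_y/p_x, independent of income; and y* = (M − 8·p_y)/p_y.
At the given prices: x* = 8·5/9.72 = 4.1152, and y* = 4.2.

x* = 4.1152, y* = 4.2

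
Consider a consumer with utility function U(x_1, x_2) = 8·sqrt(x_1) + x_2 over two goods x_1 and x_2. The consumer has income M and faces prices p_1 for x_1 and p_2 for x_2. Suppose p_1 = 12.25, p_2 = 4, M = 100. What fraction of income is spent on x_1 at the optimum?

share on x_1 = 0.209

MU_x_1 = 4/√x_1, MU_x_2 = 1. Tangency: 4/√x_1 = p_1/p_2.
Solve: √x_1 = 4·p_2/p_1, so x_1*(p_1,p_2) = (4·p_2/p_1)², and x_2* = (M − p_1·x_1*)/p_2.
Plugging in: x_1* = (4·4/12.25)² = 1.706, x_2* = 19.7755.
Expenditure on x_1: 12.25·1.706 = 20.898; share = 0.209.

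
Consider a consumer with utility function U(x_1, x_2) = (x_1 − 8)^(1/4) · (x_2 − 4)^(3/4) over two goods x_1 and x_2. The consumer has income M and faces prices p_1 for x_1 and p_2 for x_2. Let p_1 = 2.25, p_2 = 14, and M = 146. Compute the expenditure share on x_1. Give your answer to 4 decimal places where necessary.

share on x_1 = 0.2466

This is Cobb-Douglas in (x_1−8, x_2−4): tangency gives 0.25·p_2·(x_2−4) = 0.75·p_1·(x_1−8).
After buying the subsistence bundle (8, 4), a share 0.25 of the remaining income goes to x_1: x_1* = 8 + 0.25·(M − 8p_1 − 4p_2)/p_1.
Discretionary income = 146 − 8·2.25 − 4·14 = 72; x_1* = 8 + 0.25·72/2.25 = 16; x_2* = 4 + 0.75·72/14 = 7.8571.
Expenditure on x_1: 2.25·16 = 36; share = 0.2466.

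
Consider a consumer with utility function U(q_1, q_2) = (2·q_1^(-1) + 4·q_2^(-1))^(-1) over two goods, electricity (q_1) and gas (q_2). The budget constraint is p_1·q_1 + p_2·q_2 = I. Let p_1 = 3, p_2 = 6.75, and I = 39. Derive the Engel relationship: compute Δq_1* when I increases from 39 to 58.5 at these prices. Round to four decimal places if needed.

MU_q_1 ∝ 2·q_1^(-2), MU_q_2 ∝ 4·q_2^(-2), so MRS = (1/2)·(q_2/q_1)^(2) = p_1/p_2.
Hence q_2/q_1 = (2·p_1/p_2)^(1/(2)), i.e. raised to the 0.5 power.
Substitute q_2 = (q_2/q_1)·q_1 into the budget: q_1* = I/(p_1 + p_2·(q_2/q_1)).
Numerically q_2/q_1 = 0.942809, so q_1* = 39/(3 + 6.75·0.942809) = 4.1649.
At I' = 58.5: q_1* = 6.2474. Change: 6.2474 − 4.1649 = 2.0825.

Δq_1* = 2.0825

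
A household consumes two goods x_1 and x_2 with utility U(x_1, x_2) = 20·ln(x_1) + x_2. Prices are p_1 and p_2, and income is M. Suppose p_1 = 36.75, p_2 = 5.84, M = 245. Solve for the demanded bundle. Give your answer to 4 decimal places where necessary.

x_1* = 3.1782, x_2* = 21.9521

Set MRS = p_1/p_2: (20/x_1)/1 = p_1/p_2.
So x_1*(p_1,p_2) = 20·p_2/p_1, independent of income; and x_2* = (M − 20·p_2)/p_2.
At the given prices: x_1* = 20·5.84/36.75 = 3.1782, and x_2* = 21.9521.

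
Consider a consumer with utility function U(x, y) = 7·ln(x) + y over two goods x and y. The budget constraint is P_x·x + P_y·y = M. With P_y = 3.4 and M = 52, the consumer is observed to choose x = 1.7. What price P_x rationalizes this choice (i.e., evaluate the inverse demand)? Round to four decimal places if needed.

P_x = 14

MU_x = 7/x, MU_y = 1. Tangency: 7/x = P_x/P_y.
So x*(P_x,P_y) = 7·P_y/P_x, independent of income; and y* = (M − 7·P_y)/P_y.
Set x* = 1.7 in the demand function and solve for P_x: P_x = 14.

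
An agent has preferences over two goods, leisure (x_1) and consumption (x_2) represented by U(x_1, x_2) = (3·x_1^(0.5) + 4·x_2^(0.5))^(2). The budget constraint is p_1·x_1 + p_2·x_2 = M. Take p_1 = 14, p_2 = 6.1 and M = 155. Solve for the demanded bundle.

x_1* = 2.1794, x_2* = 20.408

From the CES first-order condition, (3/4)·(x_2/x_1)^(0.5) = p_1/p_2.
Solve for the ratio: x_2/x_1 = [(4/3)·p_1/p_2]^(2).
Substitute x_2 = (x_2/x_1)·x_1 into the budget: x_1* = M/(p_1 + p_2·(x_2/x_1)).
Numerically x_2/x_1 = 9.364269, so x_1* = 155/(14 + 6.1·9.364269) = 2.1794 and x_2* = 9.364269·2.1794 = 20.408.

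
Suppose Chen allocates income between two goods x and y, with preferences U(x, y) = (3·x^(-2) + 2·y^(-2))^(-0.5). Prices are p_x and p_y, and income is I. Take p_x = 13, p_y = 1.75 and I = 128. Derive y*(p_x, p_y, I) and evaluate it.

y* = 13.6508

Substitute y = (y/x)·x into the budget: x* = I/(p_x + p_y·(y/x)).
Numerically y/x = 1.70453, so x* = 128/(13 + 1.75·1.70453) = 8.0085 and y* = 1.70453·8.0085 = 13.6508.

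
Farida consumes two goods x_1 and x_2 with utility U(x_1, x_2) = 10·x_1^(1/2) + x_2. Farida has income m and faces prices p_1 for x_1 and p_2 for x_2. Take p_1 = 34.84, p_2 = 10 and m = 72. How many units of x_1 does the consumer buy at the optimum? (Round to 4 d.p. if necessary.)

MU_x_1 = 5/√x_1, MU_x_2 = 1. Tangency: 5/√x_1 = p_1/p_2.
Thus x_1* = (5·p_2/p_1)² — independent of m — with the rest of income spent on x_2.
Plugging in: x_1* = (5·10/34.84)² = 2.0596.

x_1* = 2.0596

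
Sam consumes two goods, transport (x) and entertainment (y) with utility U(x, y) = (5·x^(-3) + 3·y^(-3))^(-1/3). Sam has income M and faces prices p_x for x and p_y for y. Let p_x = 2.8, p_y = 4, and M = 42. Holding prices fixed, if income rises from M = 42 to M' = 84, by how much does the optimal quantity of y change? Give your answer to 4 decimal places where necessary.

Δy* = 5.6164

MU_x ∝ 5·x^(-4), MU_y ∝ 3·y^(-4), so MRS = (5/3)·(y/x)^(4) = p_x/p_y.
Hence y/x = ((3/5)·p_x/p_y)^(1/(4)), i.e. raised to the 0.25 power.
With the ratio pinned down, the budget gives x* = M/(p_x + p_y·(y/x)) and y* = (y/x)·x*.
Numerically y/x = 0.80503, so x* = 42/(2.8 + 4·0.80503) = 6.9766 and y* = 0.80503·6.9766 = 5.6164.
At M' = 84: y* = 11.2328. Change: 11.2328 − 5.6164 = 5.6164.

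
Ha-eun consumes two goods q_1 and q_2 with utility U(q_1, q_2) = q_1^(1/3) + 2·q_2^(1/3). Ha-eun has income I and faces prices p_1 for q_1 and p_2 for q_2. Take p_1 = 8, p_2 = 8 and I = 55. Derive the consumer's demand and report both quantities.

MU_q_1 ∝ q_1^(-2/3), MU_q_2 ∝ 2·q_2^(-2/3), so MRS = (1/2)·(q_2/q_1)^(2/3) = p_1/p_2.
Solve for the ratio: q_2/q_1 = [2·p_1/p_2]^(1.5).
With the ratio pinned down, the budget gives q_1* = I/(p_1 + p_2·(q_2/q_1)) and q_2* = (q_2/q_1)·q_1*.
Numerically q_2/q_1 = 2.828427, so q_1* = 55/(8 + 8·2.828427) = 1.7958 and q_2* = 2.828427·1.7958 = 5.0792.

q_1* = 1.7958, q_2* = 5.0792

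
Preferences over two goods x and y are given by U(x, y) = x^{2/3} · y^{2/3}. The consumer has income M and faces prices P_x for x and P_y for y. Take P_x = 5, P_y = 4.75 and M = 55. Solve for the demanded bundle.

At P_x=5, P_y=4.75, M=55: x* = 0.5·55/5 = 5.5, y* = 5.7895.

x* = 5.5, y* = 5.7895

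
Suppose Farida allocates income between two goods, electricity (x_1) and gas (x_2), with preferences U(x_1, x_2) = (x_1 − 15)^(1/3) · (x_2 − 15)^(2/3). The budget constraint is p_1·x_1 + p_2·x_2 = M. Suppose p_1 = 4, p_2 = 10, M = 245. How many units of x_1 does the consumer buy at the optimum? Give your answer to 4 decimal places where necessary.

MRS = (1/2)·(x_2−15)/(x_1−15). Tangency with p_1/p_2 gives x_2−15 = 2·(p_1/p_2)·(x_1−15).
After buying the subsistence bundle (15, 15), a share 1/3 of the remaining income goes to x_1: x_1* = 15 + 1/3·(M − 15p_1 − 15p_2)/p_1.
Discretionary income = 245 − 15·4 − 15·10 = 35; x_1* = 15 + 1/3·35/4 = 17.9167.

x_1* = 17.9167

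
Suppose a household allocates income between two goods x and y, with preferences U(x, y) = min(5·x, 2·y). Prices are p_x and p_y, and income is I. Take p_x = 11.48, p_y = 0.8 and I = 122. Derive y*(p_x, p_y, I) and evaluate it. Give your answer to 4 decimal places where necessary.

With perfect complements, no substitution: consume in ratio x:y = 2:5.
Budget: p_x·x + p_y·(5/2)·x = I, so (2·p_x + 5·p_y)·x = 2·I.
Demand: x*(p_x,p_y,I) = 2·I/(2·p_x + 5·p_y), y* = 5·I/(2·p_x + 5·p_y).
Here 2·11.48 + 5·0.8 = 26.96, giving y* = 22.6261.

y* = 22.6261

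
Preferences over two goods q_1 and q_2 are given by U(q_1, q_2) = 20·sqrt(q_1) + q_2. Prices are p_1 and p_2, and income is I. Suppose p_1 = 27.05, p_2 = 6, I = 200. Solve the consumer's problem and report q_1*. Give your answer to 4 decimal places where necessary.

Utility is quasi-linear in q_2; the FOC for q_1 is 10/√q_1 = p_1/p_2.
Thus q_1* = (10·p_2/p_1)² — independent of I — with the rest of income spent on q_2.
Plugging in: q_1* = (10·6/27.05)² = 4.92.

q_1* = 4.92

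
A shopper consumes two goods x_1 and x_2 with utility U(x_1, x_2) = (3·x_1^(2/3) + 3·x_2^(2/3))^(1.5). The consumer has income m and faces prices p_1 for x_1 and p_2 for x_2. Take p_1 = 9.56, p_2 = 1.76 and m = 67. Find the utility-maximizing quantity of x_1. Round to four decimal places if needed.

x_1* = 0.2297

With the ratio pinned down, the budget gives x_1* = m/(p_1 + p_2·(x_2/x_1)) and x_2* = (x_2/x_1)·x_1*.
Numerically x_2/x_1 = 160.263888, so x_1* = 67/(9.56 + 1.76·160.263888) = 0.2297.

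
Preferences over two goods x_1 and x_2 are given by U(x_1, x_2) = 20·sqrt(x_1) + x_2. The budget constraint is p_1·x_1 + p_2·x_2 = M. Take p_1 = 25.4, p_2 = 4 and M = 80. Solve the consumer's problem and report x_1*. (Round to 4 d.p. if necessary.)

Utility is quasi-linear in x_2; the FOC for x_1 is 10/√x_1 = p_1/p_2.
Thus x_1* = (10·p_2/p_1)² — independent of M — with the rest of income spent on x_2.
Plugging in: x_1* = (10·4/25.4)² = 2.48.

x_1* = 2.48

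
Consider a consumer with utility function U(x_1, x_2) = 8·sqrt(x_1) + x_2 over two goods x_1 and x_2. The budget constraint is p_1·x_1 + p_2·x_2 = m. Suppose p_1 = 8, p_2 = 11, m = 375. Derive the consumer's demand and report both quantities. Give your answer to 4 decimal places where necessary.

Utility is quasi-linear in x_2; the FOC for x_1 is 4/√x_1 = p_1/p_2.
Thus x_1* = (4·p_2/p_1)² — independent of m — with the rest of income spent on x_2.
Plugging in: x_1* = (4·11/8)² = 30.25, x_2* = 12.0909.

x_1* = 30.25, x_2* = 12.0909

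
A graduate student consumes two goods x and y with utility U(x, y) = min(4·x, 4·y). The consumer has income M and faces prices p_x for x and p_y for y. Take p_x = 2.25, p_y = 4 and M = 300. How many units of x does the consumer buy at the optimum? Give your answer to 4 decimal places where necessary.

x* = 48

With perfect complements, no substitution: consume in ratio x:y = 4:4.
Budget: p_x·x + p_y·x = M, so (4·p_x + 4·p_y)·x = 4·M.
Demand: x*(p_x,p_y,M) = 4·M/(4·p_x + 4·p_y), y* = 4·M/(4·p_x + 4·p_y).
Here 4·2.25 + 4·4 = 25, giving x* = 48.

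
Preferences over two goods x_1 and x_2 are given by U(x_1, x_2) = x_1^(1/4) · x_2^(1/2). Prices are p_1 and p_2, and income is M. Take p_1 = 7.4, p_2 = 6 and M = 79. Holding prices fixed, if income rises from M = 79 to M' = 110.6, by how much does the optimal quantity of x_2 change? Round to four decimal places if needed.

The MRS is (1/2)·x_2/x_1. Set MRS = p_1/p_2.
So 0.25·p_2·x_2 = 0.5·p_1·x_1; combined with the budget, a share 1/3 of income goes to x_1.
Demand: x_1*(p_1,p_2,M) = 1/3·M/p_1 and x_2* = 2/3·M/p_2.
At p_1=7.4, p_2=6, M=79: x_2* = 2/3·79/6 = 8.7778.
At M' = 110.6: x_2* = 12.2889. Change: 12.2889 − 8.7778 = 3.5111.

Δx_2* = 3.5111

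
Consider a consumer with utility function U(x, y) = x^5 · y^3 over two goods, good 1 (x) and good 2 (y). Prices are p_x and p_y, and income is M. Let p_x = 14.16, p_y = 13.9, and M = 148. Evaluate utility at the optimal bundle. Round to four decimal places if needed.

Demand: x*(p_x,p_y,M) = 0.625·M/p_x and y* = 0.375·M/p_y.
At p_x=14.16, p_y=13.9, M=148: x* = 0.625·148/14.16 = 6.5325, y* = 3.9928.
Utility at the optimum: U(6.5325, 3.9928) = 757228.49.

V = 757228.49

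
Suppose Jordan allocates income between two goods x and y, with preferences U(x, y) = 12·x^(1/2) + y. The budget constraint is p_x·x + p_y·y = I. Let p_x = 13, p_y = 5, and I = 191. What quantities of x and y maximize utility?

x* = 5.3254, y* = 24.3538

MU_x = 6/√x, MU_y = 1. Tangency: 6/√x = p_x/p_y.
Solve: √x = 6·p_y/p_x, so x*(p_x,p_y) = (6·p_y/p_x)², and y* = (I − p_x·x*)/p_y.
Plugging in: x* = (6·5/13)² = 5.3254, y* = 24.3538.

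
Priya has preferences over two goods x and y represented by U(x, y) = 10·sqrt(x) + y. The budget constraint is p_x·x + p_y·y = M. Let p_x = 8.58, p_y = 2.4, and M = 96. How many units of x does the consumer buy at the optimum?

x* = 1.9561

Plugging in: x* = (5·2.4/8.58)² = 1.9561.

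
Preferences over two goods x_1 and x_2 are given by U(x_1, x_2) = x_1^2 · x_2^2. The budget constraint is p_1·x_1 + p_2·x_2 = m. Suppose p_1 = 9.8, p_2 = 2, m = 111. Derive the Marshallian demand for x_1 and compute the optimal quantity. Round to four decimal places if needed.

x_1* = 5.6633

At p_1=9.8, p_2=2, m=111: x_1* = 0.5·111/9.8 = 5.6633.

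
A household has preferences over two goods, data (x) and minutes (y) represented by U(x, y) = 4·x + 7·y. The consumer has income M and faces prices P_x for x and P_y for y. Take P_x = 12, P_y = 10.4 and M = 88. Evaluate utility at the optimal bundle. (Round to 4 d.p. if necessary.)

V = 59.2308

Perfect substitutes: compare marginal utility per dollar. 4/P_x vs 7/P_y → 0.3333 vs 0.6731.
y gives more utility per dollar, so spend all income on y: y* = M/P_y, x* = 0.
Numerically: x* = 0, y* = 8.4615.
Utility at the optimum: U(0, 8.4615) = 59.2308.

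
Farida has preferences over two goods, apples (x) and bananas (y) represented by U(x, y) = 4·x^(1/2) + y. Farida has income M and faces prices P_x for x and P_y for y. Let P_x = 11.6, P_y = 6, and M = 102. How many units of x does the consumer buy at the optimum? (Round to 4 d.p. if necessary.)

Solve: √x = 2·P_y/P_x, so x*(P_x,P_y) = (2·P_y/P_x)², and y* = (M − P_x·x*)/P_y.
Plugging in: x* = (2·6/11.6)² = 1.0702.

x* = 1.0702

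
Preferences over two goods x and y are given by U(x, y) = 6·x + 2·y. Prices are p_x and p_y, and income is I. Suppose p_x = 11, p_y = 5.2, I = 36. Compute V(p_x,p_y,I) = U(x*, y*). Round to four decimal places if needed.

V = 19.6364

Linear utility — the consumer picks whichever good has higher MU/price: 6/11 = 0.5455 vs 2/5.2 = 0.3846.
x gives more utility per dollar, so spend all income on x: x* = I/p_x, y* = 0.
Numerically: x* = 3.2727, y* = 0.
Utility at the optimum: U(3.2727, 0) = 19.6364.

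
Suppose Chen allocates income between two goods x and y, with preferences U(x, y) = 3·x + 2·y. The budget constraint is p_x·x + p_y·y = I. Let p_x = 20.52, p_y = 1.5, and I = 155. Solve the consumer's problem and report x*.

Linear utility — the consumer picks whichever good has higher MU/price: 3/20.52 = 0.1462 vs 2/1.5 = 1.3333.
y gives more utility per dollar, so spend all income on y: y* = I/p_y, x* = 0.
Numerically: x* = 0, y* = 103.3333.

x* = 0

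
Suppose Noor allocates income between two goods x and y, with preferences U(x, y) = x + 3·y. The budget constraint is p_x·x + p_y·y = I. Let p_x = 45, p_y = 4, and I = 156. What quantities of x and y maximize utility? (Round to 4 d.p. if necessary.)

x* = 0, y* = 39

Numerically: x* = 0, y* = 39.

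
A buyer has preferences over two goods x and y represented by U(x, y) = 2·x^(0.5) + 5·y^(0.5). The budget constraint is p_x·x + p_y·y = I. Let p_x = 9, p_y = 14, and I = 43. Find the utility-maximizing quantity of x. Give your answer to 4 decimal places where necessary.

x* = 0.9522

With the ratio pinned down, the budget gives x* = I/(p_x + p_y·(y/x)) and y* = (y/x)·x*.
Numerically y/x = 2.582908, so x* = 43/(9 + 14·2.582908) = 0.9522.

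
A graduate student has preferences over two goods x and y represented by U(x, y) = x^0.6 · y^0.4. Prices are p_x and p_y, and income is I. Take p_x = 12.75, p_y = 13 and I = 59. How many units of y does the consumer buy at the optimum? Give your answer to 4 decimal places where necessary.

y* = 1.8154

Tangency: MRS = (3/2)·y/x = p_x/p_y.
Rearranging, p_y·y = (2/3)·p_x·x. Substituting into the budget gives p_x·x·(1 + (2/3)) = I.
Demand: x*(p_x,p_y,I) = 0.6·I/p_x and y* = 0.4·I/p_y.
At p_x=12.75, p_y=13, I=59: y* = 0.4·59/13 = 1.8154.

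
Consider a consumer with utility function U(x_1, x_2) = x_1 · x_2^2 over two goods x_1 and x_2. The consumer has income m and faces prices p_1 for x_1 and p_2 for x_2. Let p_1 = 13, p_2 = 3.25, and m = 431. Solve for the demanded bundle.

Tangency: MRS = (1/2)·x_2/x_1 = p_1/p_2.
So p_2·x_2 = 2·p_1·x_1; combined with the budget, a share 1/3 of income goes to x_1.
Demand: x_1*(p_1,p_2,m) = 1/3·m/p_1 and x_2* = 2/3·m/p_2.
At p_1=13, p_2=3.25, m=431: x_1* = 1/3·431/13 = 11.0513, x_2* = 88.4103.

x_1* = 11.0513, x_2* = 88.4103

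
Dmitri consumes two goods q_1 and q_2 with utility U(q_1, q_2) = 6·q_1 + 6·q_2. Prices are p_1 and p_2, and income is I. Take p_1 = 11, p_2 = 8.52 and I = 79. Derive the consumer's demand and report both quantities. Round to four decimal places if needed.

Linear utility — the consumer picks whichever good has higher MU/price: 6/11 = 0.5455 vs 6/8.52 = 0.7042.
q_2 gives more utility per dollar, so spend all income on q_2: q_2* = I/p_2, q_1* = 0.
Numerically: q_1* = 0, q_2* = 9.2723.

q_1* = 0, q_2* = 9.2723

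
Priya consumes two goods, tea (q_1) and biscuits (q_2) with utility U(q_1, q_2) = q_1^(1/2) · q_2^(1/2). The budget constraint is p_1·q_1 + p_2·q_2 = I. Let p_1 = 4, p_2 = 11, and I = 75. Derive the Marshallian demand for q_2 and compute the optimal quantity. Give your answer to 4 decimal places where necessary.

q_2* = 3.4091

Demand: q_1*(p_1,p_2,I) = 0.5·I/p_1 and q_2* = 0.5·I/p_2.
At p_1=4, p_2=11, I=75: q_2* = 0.5·75/11 = 3.4091.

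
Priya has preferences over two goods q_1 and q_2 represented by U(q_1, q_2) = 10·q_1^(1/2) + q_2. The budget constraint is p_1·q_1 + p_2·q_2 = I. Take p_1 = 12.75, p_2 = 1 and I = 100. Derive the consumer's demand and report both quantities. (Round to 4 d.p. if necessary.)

Utility is quasi-linear in q_2; the FOC for q_1 is 5/√q_1 = p_1/p_2.
Solve: √q_1 = 5·p_2/p_1, so q_1*(p_1,p_2) = (5·p_2/p_1)², and q_2* = (I − p_1·q_1*)/p_2.
Plugging in: q_1* = (5·1/12.75)² = 0.1538, q_2* = 98.0392.

q_1* = 0.1538, q_2* = 98.0392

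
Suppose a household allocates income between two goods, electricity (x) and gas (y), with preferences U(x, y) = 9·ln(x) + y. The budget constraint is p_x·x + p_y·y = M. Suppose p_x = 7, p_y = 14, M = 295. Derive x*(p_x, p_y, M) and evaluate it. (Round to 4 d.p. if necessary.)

MU_x = 9/x, MU_y = 1. Tangency: 9/x = p_x/p_y.
So x*(p_x,p_y) = 9·p_y/p_x, independent of income; and y* = (M − 9·p_y)/p_y.
At the given prices: x* = 9·14/7 = 18.

x* = 18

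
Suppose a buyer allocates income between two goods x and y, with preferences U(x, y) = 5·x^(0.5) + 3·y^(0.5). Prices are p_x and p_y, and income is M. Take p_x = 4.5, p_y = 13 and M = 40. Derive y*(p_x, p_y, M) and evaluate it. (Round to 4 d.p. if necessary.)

From the CES first-order condition, (5/3)·(y/x)^(0.5) = p_x/p_y.
Solve for the ratio: y/x = [(3/5)·p_x/p_y]^(2).
With the ratio pinned down, the budget gives x* = M/(p_x + p_y·(y/x)) and y* = (y/x)·x*.
Numerically y/x = 0.043136, so x* = 40/(4.5 + 13·0.043136) = 7.9039 and y* = 0.043136·7.9039 = 0.3409.

y* = 0.3409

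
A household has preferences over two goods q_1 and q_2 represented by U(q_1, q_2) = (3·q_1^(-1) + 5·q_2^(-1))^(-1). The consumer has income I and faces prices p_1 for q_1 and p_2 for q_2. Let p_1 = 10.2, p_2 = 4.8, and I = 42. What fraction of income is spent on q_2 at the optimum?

MU_q_1 ∝ 3·q_1^(-2), MU_q_2 ∝ 5·q_2^(-2), so MRS = (3/5)·(q_2/q_1)^(2) = p_1/p_2.
Hence q_2/q_1 = ((5/3)·p_1/p_2)^(1/(2)), i.e. raised to the 0.5 power.
Substitute q_2 = (q_2/q_1)·q_1 into the budget: q_1* = I/(p_1 + p_2·(q_2/q_1)).
Numerically q_2/q_1 = 1.881932, so q_1* = 42/(10.2 + 4.8·1.881932) = 2.1837 and q_2* = 1.881932·2.1837 = 4.1096.
Expenditure on q_2: 4.8·4.1096 = 19.7261; share = 0.4697.

share on q_2 = 0.4697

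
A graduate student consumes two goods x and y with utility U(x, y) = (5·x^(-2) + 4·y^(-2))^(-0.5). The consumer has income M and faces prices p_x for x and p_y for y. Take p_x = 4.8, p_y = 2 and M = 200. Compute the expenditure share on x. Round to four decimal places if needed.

share on x = 0.6588

Substitute y = (y/x)·x into the budget: x* = M/(p_x + p_y·(y/x)).
Numerically y/x = 1.242893, so x* = 200/(4.8 + 2·1.242893) = 27.4507 and y* = 1.242893·27.4507 = 34.1183.
Expenditure on x: 4.8·27.4507 = 131.7634; share = 0.6588.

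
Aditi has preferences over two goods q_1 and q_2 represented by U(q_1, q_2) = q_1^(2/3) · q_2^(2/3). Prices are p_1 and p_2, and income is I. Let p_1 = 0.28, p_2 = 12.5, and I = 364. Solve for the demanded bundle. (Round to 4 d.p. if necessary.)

The MRS is q_2/q_1. Set MRS = p_1/p_2.
So 2/3·p_2·q_2 = 2/3·p_1·q_1; combined with the budget, a share 0.5 of income goes to q_1.
Demand: q_1*(p_1,p_2,I) = 0.5·I/p_1 and q_2* = 0.5·I/p_2.
At p_1=0.28, p_2=12.5, I=364: q_1* = 0.5·364/0.28 = 650, q_2* = 14.56.

q_1* = 650, q_2* = 14.56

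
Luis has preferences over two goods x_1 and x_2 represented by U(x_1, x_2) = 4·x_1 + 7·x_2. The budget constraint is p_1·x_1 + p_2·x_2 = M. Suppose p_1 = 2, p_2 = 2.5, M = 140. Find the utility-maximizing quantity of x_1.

x_1* = 0

Linear utility — the consumer picks whichever good has higher MU/price: 4/2 = 2 vs 7/2.5 = 2.8.
x_2 gives more utility per dollar, so spend all income on x_2: x_2* = M/p_2, x_1* = 0.
Numerically: x_1* = 0, x_2* = 56.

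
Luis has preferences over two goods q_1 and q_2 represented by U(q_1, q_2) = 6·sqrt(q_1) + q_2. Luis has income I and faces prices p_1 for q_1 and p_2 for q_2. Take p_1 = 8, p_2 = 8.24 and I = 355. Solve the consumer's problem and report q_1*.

Utility is quasi-linear in q_2; the FOC for q_1 is 3/√q_1 = p_1/p_2.
Thus q_1* = (3·p_2/p_1)² — independent of I — with the rest of income spent on q_2.
Plugging in: q_1* = (3·8.24/8)² = 9.5481.

q_1* = 9.5481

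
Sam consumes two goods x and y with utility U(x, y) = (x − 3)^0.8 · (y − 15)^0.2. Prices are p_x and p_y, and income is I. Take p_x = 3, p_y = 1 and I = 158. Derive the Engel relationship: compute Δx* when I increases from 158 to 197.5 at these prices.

MRS = 4·(y−15)/(x−3). Tangency with p_x/p_y gives y−15 = (1/4)·(p_x/p_y)·(x−3).
After buying the subsistence bundle (3, 15), a share 0.8 of the remaining income goes to x: x* = 3 + 0.8·(I − 3p_x − 15p_y)/p_x.
Discretionary income = 158 − 3·3 − 15·1 = 134; x* = 3 + 0.8·134/3 = 38.7333.
At I' = 197.5: x* = 49.2667. Change: 49.2667 − 38.7333 = 10.5333.

Δx* = 10.5333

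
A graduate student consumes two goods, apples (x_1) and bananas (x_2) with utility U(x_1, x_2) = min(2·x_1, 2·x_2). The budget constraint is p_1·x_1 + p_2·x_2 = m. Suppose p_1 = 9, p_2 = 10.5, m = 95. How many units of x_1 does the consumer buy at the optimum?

Leontief preferences: the optimum is at the kink where x_1/2 = x_2/2, i.e. x_2 = x_1.
Budget: p_1·x_1 + p_2·x_1 = m, so (2·p_1 + 2·p_2)·x_1 = 2·m.
Demand: x_1*(p_1,p_2,m) = 2·m/(2·p_1 + 2·p_2), x_2* = 2·m/(2·p_1 + 2·p_2).
Here 2·9 + 2·10.5 = 39, giving x_1* = 4.8718.

x_1* = 4.8718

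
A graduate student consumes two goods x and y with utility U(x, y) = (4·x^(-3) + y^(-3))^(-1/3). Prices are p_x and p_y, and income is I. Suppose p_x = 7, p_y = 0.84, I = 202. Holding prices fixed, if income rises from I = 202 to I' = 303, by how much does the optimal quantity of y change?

MU_x ∝ 4·x^(-4), MU_y ∝ y^(-4), so MRS = 4·(y/x)^(4) = p_x/p_y.
Solve for the ratio: y/x = [(1/4)·p_x/p_y]^(0.25).
Substitute y = (y/x)·x into the budget: x* = I/(p_x + p_y·(y/x)).
Numerically y/x = 1.201406, so x* = 202/(7 + 0.84·1.201406) = 25.2211 and y* = 1.201406·25.2211 = 30.3007.
At I' = 303: y* = 45.4511. Change: 45.4511 − 30.3007 = 15.1504.

Δy* = 15.1504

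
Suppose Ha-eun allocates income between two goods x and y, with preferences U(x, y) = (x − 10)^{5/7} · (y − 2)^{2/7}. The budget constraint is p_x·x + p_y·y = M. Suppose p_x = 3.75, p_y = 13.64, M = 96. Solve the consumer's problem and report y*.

MRS = (5/2)·(y−2)/(x−10). Tangency with p_x/p_y gives y−2 = (2/5)·(p_x/p_y)·(x−10).
Substituting into the budget: x* = 10 + 5/7·(M − 10·p_x − 2·p_y)/p_x, and y* = 2 + 2/7·(…)/p_y.
Discretionary income = 96 − 10·3.75 − 2·13.64 = 31.22; y* = 2 + 2/7·31.22/13.64 = 2.654.

y* = 2.654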